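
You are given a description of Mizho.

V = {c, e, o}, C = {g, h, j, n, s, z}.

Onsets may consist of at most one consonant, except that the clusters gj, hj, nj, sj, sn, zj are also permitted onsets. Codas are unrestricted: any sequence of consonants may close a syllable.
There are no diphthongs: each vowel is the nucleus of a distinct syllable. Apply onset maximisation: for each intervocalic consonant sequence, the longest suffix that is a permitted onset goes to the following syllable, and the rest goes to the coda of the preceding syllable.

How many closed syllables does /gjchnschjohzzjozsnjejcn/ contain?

4

Nuclei (vowels): c, c, o, o, e, c → 6 syllables.
σ1/σ2 boundary: /hns/ — longest licit onset from the right is /s/, leaving /hn/ as coda.
σ2/σ3 boundary: /hj/ is a licit onset in full, so it all attaches to the next syllable.
σ3/σ4 boundary: /hzzj/ — longest licit onset from the right is /zj/, leaving /hz/ as coda.
σ4/σ5 boundary: /zsnj/ splits as /zs/ + /nj/ (/nj/ is the longest suffix that is a licit onset).
σ5/σ6 boundary: /j/ → onset of the next syllable (single consonants are always licit onsets).
So the parse is gjchn.sc.hjohz.zjozs.nje.jcn.
Classifying each syllable: /gjchn/ (closed), /sc/ (open), /hjohz/ (closed), /zjozs/ (closed), /nje/ (open), /jcn/ (closed).
Closed syllables: 4.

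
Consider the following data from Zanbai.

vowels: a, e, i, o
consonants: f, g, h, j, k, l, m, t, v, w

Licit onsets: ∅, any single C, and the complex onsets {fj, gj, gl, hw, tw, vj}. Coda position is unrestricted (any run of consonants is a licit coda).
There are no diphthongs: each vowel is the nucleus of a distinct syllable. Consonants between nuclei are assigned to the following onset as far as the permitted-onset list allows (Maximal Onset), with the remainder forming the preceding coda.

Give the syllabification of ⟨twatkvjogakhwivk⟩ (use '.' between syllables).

twatk.vjo.gak.hwivk

The vowels are a, o, a, i — 4 nuclei, so 4 syllables.
σ1/σ2 boundary: /tkvj/; trying suffixes from longest down, /vj/ is the first permitted one, so coda /tk/ | onset /vj/.
σ2/σ3 boundary: just /g/ — single C goes to the following onset.
σ3/σ4 boundary: /khw/; trying suffixes from longest down, /hw/ is the first permitted one, so coda /k/ | onset /hw/.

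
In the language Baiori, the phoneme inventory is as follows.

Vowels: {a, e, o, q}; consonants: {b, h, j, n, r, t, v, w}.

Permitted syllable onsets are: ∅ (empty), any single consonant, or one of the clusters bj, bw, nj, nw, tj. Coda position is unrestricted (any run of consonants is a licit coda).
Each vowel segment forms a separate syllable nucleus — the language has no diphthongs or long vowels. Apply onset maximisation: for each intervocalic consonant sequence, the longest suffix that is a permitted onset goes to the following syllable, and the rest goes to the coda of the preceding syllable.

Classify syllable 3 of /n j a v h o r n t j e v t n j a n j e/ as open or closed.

closed

Vowels present: a, o, e, a, e; each is a nucleus, giving 5 syllables.
Between /a/ (V1) and /o/ (V2): cluster /vh/ — the longest permitted-onset suffix is /h/; onset = /h/, preceding coda = /v/.
Between /o/ (V2) and /e/ (V3): /rntj/ splits as /rn/ + /tj/ (/tj/ is the longest suffix that is a licit onset).
Between /e/ (V3) and /a/ (V4): cluster /vtnj/ — the longest permitted-onset suffix is /nj/; onset = /nj/, preceding coda = /vt/.
Between /a/ (V4) and /e/ (V5): /nj/ is a licit onset in full, so it all attaches to the next syllable.
So the parse is njav.horn.tjevt.nja.nje.
Syllable 3 is /tjevt/ with coda /vt/, so it is closed.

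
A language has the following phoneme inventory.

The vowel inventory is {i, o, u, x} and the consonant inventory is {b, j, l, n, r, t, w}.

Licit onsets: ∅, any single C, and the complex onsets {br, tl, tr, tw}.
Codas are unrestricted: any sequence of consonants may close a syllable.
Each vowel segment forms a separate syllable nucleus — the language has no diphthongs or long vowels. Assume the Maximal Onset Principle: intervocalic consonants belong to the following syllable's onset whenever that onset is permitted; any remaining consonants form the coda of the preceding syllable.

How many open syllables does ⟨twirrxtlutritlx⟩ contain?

4

Nuclei (vowels): i, x, u, i, x → 5 syllables.
V1 /i/ – V2 /x/: cluster /rr/ — the longest permitted-onset suffix is /r/; onset = /r/, preceding coda = /r/.
V2 /x/ – V3 /u/: /tl/ is a licit onset in full, so it all attaches to the next syllable.
V3 /u/ – V4 /i/: cluster /tr/ — /tr/ is itself a permitted onset, so the whole cluster goes right; preceding coda = ∅.
V4 /i/ – V5 /x/: /tl/ is a licit onset in full, so it all attaches to the next syllable.
Result: twir.rx.tlu.tri.tlx.
Classifying each syllable: /twir/ (closed), /rx/ (open), /tlu/ (open), /tri/ (open), /tlx/ (open).
Open syllables: 4.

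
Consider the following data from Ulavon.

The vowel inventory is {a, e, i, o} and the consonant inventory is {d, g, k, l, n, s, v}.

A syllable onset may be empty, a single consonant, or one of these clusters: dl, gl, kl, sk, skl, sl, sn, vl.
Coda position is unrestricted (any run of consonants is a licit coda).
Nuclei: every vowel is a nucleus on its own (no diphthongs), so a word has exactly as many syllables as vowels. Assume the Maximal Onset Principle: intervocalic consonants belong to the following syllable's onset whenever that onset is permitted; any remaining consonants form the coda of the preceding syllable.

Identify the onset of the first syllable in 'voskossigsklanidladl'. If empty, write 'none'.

The vowels are o, o, i, a, i, a — 6 nuclei, so 6 syllables.
σ1/σ2 boundary: /sk/ is a licit onset in full, so it all attaches to the next syllable.
σ2/σ3 boundary: /ss/ splits as /s/ + /s/ (/s/ is the longest suffix that is a licit onset).
σ3/σ4 boundary: cluster /gskl/ — the longest permitted-onset suffix is /skl/; onset = /skl/, preceding coda = /g/.
σ4/σ5 boundary: /n/ → onset of the next syllable (single consonants are always licit onsets).
σ5/σ6 boundary: /dl/ — entire cluster is a permitted onset → onset /dl/, coda ∅.
Result: vo.skos.sig.skla.ni.dladl.
Syllable 1 is /vo/: onset /v/, nucleus /o/, coda ∅.

v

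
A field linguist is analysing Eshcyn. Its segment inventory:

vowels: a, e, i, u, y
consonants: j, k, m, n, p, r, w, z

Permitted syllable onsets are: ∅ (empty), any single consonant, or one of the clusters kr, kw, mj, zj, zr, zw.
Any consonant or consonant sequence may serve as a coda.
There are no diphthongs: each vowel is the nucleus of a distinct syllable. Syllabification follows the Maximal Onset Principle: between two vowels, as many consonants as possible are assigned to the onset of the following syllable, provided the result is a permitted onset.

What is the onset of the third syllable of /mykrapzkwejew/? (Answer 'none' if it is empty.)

Nuclei (vowels): y, a, e, e → 4 syllables.
Between /y/ (V1) and /a/ (V2): cluster /kr/ — /kr/ is itself a permitted onset, so the whole cluster goes right; preceding coda = ∅.
Between /a/ (V2) and /e/ (V3): /pzkw/ — longest licit onset from the right is /kw/, leaving /pz/ as coda.
Between /e/ (V3) and /e/ (V4): /j/ → onset of the next syllable (single consonants are always licit onsets).
Result: my.krapz.kwe.jew.
Syllable 3 is /kwe/: onset /kw/, nucleus /e/, coda ∅.

kw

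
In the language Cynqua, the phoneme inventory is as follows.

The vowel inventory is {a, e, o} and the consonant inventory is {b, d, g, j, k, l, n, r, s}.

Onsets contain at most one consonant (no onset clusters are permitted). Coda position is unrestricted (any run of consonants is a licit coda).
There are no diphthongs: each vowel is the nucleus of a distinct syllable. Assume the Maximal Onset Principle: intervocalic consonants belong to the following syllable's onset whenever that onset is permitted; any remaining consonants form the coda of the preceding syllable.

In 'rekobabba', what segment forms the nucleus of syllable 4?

The vowels are e, o, a, a — 4 nuclei, so 4 syllables.
The fourth nucleus (vowel 4 from the left) is /a/.

a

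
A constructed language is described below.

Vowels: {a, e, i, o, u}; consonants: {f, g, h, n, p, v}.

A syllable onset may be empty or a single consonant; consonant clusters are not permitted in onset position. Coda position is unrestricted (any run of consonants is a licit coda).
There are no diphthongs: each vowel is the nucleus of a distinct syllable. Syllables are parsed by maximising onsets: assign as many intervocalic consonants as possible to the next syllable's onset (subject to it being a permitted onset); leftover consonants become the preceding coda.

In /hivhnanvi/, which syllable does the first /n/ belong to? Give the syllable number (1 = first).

The vowels are i, a, i — 3 nuclei, so 3 syllables.
Between /i/ (V1) and /a/ (V2): /vhn/; trying suffixes from longest down, /n/ is the first permitted one, so coda /vh/ | onset /n/.
Between /a/ (V2) and /i/ (V3): /nv/ — longest licit onset from the right is /v/, leaving /n/ as coda.
Syllabification: hivh.nan.vi.
The first /n/ is in the onset of syllable 2 (/nan/).

2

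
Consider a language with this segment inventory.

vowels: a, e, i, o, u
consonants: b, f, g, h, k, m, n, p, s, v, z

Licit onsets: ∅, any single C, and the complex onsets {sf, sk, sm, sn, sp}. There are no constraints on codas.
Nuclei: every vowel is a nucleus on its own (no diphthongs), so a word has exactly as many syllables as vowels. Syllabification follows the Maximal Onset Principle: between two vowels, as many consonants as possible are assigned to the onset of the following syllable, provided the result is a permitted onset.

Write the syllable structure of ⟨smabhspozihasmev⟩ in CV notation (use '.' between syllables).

Vowels present: a, o, i, a, e; each is a nucleus, giving 5 syllables.
Between /a/ (V1) and /o/ (V2): cluster /bhsp/ — the longest permitted-onset suffix is /sp/; onset = /sp/, preceding coda = /bh/.
Between /o/ (V2) and /i/ (V3): /z/ is a single consonant, so it becomes the next onset.
Between /i/ (V3) and /a/ (V4): just /h/ — single C goes to the following onset.
Between /a/ (V4) and /e/ (V5): cluster /sm/ — /sm/ is itself a permitted onset, so the whole cluster goes right; preceding coda = ∅.
Result: smabh.spo.zi.ha.smev.
Mapping each syllable to C/V: /smabh/ → CCVCC, /spo/ → CCV, /zi/ → CV, /ha/ → CV, /smev/ → CCVC.

CCVCC.CCV.CV.CV.CCVC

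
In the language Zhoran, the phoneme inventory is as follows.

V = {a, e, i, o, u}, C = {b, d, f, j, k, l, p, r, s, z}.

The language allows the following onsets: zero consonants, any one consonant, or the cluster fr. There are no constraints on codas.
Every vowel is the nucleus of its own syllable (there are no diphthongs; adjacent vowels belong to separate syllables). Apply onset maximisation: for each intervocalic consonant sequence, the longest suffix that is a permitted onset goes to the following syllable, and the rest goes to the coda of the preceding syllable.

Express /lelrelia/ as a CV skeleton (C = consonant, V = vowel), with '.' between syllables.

Nuclei (vowels): e, e, i, a → 4 syllables.
V1 /e/ – V2 /e/: cluster /lr/ — the longest permitted-onset suffix is /r/; onset = /r/, preceding coda = /l/.
V2 /e/ – V3 /i/: just /l/ — single C goes to the following onset.
V3 /i/ – V4 /a/: no consonants, so the boundary falls immediately after /i/.
So the parse is lel.re.li.a.
Mapping each syllable to C/V: /lel/ → CVC, /re/ → CV, /li/ → CV, /a/ → V.

CVC.CV.CV.V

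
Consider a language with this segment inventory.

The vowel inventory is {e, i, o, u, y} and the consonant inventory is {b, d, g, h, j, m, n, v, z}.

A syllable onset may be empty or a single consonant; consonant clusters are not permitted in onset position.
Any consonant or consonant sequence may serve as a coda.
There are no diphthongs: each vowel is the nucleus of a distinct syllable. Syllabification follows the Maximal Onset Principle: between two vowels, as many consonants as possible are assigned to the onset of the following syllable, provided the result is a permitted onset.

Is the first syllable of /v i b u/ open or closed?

open

Vowels present: i, u; each is a nucleus, giving 2 syllables.
V1 /i/ – V2 /u/: /b/ → onset of the next syllable (single consonants are always licit onsets).
So the parse is vi.bu.
Syllable 1 is /vi/; it ends in its nucleus with no coda, so it is open.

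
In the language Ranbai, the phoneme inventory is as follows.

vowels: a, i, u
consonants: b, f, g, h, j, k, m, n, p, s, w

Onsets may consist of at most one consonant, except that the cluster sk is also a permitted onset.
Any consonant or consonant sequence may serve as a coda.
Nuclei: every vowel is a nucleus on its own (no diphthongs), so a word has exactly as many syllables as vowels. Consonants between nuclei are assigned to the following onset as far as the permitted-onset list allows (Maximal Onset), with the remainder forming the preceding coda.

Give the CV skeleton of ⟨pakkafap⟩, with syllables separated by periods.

CVC.CV.CVC

The vowels are a, a, a — 3 nuclei, so 3 syllables.
σ1/σ2 boundary: /kk/ splits as /k/ + /k/ (/k/ is the longest suffix that is a licit onset).
σ2/σ3 boundary: /f/ is a single consonant, so it becomes the next onset.
Putting it together: pak.ka.fap.
Mapping each syllable to C/V: /pak/ → CVC, /ka/ → CV, /fap/ → CVC.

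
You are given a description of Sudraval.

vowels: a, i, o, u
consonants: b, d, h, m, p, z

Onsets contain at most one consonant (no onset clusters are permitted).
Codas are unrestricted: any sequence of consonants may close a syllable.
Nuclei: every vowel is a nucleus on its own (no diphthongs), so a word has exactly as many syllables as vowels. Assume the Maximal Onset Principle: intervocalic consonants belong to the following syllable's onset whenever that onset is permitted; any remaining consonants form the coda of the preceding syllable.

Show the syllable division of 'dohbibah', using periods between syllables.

The vowels are o, i, a — 3 nuclei, so 3 syllables.
/o…i/ gap (V1→V2): /hb/ — longest licit onset from the right is /b/, leaving /h/ as coda.
/i…a/ gap (V2→V3): /b/ is a single consonant, so it becomes the next onset.

doh.bi.bah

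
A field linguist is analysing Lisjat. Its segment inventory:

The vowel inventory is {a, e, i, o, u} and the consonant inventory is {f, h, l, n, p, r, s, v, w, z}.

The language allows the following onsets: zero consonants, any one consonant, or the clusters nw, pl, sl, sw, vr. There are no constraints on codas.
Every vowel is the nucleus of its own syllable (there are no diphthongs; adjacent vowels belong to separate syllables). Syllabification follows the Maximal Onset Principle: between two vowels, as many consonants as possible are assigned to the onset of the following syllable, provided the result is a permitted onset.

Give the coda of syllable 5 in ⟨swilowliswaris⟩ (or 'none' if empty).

Vowels present: i, o, i, a, i; each is a nucleus, giving 5 syllables.
V1 /i/ – V2 /o/: just /l/ — single C goes to the following onset.
V2 /o/ – V3 /i/: /wl/ splits as /w/ + /l/ (/l/ is the longest suffix that is a licit onset).
V3 /i/ – V4 /a/: /sw/ — entire cluster is a permitted onset → onset /sw/, coda ∅.
V4 /a/ – V5 /i/: /r/ → onset of the next syllable (single consonants are always licit onsets).
Syllabification: swi.low.li.swa.ris.
Syllable 5 is /ris/: onset /r/, nucleus /i/, coda /s/.

s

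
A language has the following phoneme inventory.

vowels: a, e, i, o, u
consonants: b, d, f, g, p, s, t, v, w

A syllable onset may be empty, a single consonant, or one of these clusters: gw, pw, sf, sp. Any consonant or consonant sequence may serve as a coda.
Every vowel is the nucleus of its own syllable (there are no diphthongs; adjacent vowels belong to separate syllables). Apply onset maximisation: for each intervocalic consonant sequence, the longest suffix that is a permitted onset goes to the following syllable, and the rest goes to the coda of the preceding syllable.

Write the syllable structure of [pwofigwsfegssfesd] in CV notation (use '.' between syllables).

Vowels present: o, i, e, e; each is a nucleus, giving 4 syllables.
/o…i/ gap (V1→V2): just /f/ — single C goes to the following onset.
/i…e/ gap (V2→V3): /gwsf/ splits as /gw/ + /sf/ (/sf/ is the longest suffix that is a licit onset).
/e…e/ gap (V3→V4): /gssf/ — longest licit onset from the right is /sf/, leaving /gs/ as coda.
Putting it together: pwo.figw.sfegs.sfesd.
Mapping each syllable to C/V: /pwo/ → CCV, /figw/ → CVCC, /sfegs/ → CCVCC, /sfesd/ → CCVCC.

CCV.CVCC.CCVCC.CCVCC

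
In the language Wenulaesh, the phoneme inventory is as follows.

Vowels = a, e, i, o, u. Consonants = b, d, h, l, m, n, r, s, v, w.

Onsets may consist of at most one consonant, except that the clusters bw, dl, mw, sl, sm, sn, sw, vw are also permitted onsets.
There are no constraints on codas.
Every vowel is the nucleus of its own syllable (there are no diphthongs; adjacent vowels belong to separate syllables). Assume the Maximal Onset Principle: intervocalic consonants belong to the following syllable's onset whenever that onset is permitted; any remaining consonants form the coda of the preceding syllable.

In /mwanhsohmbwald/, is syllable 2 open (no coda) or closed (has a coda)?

closed

Nuclei (vowels): a, o, a → 3 syllables.
V1 /a/ – V2 /o/: /nhs/ — longest licit onset from the right is /s/, leaving /nh/ as coda.
V2 /o/ – V3 /a/: /hmbw/ — longest licit onset from the right is /bw/, leaving /hm/ as coda.
Syllabification: mwanh.sohm.bwald.
Syllable 2 is /sohm/ with coda /hm/, so it is closed.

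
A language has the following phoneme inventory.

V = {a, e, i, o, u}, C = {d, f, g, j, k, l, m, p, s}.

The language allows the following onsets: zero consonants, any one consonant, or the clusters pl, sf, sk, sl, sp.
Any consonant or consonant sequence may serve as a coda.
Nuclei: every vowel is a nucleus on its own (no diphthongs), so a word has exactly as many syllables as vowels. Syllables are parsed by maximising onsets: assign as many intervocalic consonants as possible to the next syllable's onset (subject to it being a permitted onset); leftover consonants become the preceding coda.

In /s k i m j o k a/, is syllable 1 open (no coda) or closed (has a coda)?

Vowels present: i, o, a; each is a nucleus, giving 3 syllables.
σ1/σ2 boundary: cluster /mj/ — the longest permitted-onset suffix is /j/; onset = /j/, preceding coda = /m/.
σ2/σ3 boundary: /k/ is a single consonant, so it becomes the next onset.
So the parse is skim.jo.ka.
Syllable 1 is /skim/ with coda /m/, so it is closed.

closed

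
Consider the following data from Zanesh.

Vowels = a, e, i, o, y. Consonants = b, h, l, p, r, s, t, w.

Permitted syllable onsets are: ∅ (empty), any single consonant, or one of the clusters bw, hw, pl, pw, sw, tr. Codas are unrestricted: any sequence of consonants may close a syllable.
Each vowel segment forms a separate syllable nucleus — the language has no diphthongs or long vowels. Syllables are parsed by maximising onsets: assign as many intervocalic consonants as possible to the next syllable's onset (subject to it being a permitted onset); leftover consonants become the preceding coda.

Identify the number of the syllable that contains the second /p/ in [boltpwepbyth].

2

Nuclei (vowels): o, e, y → 3 syllables.
σ1/σ2 boundary: cluster /ltpw/ — the longest permitted-onset suffix is /pw/; onset = /pw/, preceding coda = /lt/.
σ2/σ3 boundary: cluster /pb/ — the longest permitted-onset suffix is /b/; onset = /b/, preceding coda = /p/.
Syllabification: bolt.pwep.byth.
The second /p/ is in the coda of syllable 2 (/pwep/).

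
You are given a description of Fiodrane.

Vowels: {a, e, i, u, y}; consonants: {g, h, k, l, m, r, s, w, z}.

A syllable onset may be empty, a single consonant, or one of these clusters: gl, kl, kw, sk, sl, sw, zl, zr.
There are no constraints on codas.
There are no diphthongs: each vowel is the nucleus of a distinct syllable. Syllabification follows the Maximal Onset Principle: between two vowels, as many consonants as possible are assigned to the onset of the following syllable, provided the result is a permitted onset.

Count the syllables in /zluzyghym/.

Vowels present: u, y, y; each is a nucleus, giving 3 syllables.

3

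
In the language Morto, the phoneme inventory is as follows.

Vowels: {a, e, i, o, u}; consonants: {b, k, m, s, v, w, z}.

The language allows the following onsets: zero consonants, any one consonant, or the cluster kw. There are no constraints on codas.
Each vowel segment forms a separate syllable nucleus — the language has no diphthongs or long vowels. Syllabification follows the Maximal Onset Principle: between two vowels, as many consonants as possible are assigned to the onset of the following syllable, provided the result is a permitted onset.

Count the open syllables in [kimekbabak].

Nuclei (vowels): i, e, a, a → 4 syllables.
Between /i/ (V1) and /e/ (V2): /m/ → onset of the next syllable (single consonants are always licit onsets).
Between /e/ (V2) and /a/ (V3): /kb/ splits as /k/ + /b/ (/b/ is the longest suffix that is a licit onset).
Between /a/ (V3) and /a/ (V4): /b/ → onset of the next syllable (single consonants are always licit onsets).
So the parse is ki.mek.ba.bak.
Classifying each syllable: /ki/ (open), /mek/ (closed), /ba/ (open), /bak/ (closed).
Open syllables: 2.

2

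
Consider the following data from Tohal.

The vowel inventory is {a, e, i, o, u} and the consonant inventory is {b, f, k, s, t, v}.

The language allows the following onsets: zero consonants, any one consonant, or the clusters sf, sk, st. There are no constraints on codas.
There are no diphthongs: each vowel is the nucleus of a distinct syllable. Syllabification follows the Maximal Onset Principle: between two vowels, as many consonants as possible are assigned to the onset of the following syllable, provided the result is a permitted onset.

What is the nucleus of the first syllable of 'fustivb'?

Vowels present: u, i; each is a nucleus, giving 2 syllables.
The first nucleus (vowel 1 from the left) is /u/.

u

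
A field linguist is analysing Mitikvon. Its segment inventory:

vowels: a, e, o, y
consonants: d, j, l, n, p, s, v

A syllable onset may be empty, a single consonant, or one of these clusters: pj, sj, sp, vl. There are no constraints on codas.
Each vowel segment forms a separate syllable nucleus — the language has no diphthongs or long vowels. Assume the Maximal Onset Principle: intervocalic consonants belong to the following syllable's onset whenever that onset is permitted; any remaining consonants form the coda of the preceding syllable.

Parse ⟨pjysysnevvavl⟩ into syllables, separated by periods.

Vowels present: y, y, e, a; each is a nucleus, giving 4 syllables.
/y…y/ gap (V1→V2): /s/ is a single consonant, so it becomes the next onset.
/y…e/ gap (V2→V3): /sn/; trying suffixes from longest down, /n/ is the first permitted one, so coda /s/ | onset /n/.
/e…a/ gap (V3→V4): cluster /vv/ — the longest permitted-onset suffix is /v/; onset = /v/, preceding coda = /v/.

pjy.sys.nev.vavl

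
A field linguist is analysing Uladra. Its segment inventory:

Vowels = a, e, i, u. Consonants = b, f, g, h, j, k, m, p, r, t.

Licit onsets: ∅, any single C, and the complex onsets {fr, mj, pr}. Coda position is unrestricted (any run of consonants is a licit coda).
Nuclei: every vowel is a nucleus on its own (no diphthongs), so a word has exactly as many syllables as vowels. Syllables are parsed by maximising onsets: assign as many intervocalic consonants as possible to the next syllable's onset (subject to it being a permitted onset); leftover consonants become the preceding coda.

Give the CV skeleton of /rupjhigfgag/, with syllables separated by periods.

The vowels are u, i, a — 3 nuclei, so 3 syllables.
/u…i/ gap (V1→V2): cluster /pjh/ — the longest permitted-onset suffix is /h/; onset = /h/, preceding coda = /pj/.
/i…a/ gap (V2→V3): cluster /gfg/ — the longest permitted-onset suffix is /g/; onset = /g/, preceding coda = /gf/.
Putting it together: rupj.higf.gag.
Mapping each syllable to C/V: /rupj/ → CVCC, /higf/ → CVCC, /gag/ → CVC.

CVCC.CVCC.CVC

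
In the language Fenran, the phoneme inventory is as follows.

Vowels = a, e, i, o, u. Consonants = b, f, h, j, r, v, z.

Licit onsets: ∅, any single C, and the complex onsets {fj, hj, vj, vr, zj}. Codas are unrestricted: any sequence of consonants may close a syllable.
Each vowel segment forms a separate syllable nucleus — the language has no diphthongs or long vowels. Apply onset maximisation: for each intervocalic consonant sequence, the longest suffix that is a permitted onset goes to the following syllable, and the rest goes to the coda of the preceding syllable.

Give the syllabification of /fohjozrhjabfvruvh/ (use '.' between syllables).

Nuclei (vowels): o, o, a, u → 4 syllables.
/o…o/ gap (V1→V2): cluster /hj/ — /hj/ is itself a permitted onset, so the whole cluster goes right; preceding coda = ∅.
/o…a/ gap (V2→V3): /zrhj/ — longest licit onset from the right is /hj/, leaving /zr/ as coda.
/a…u/ gap (V3→V4): /bfvr/ splits as /bf/ + /vr/ (/vr/ is the longest suffix that is a licit onset).

fo.hjozr.hjabf.vruvh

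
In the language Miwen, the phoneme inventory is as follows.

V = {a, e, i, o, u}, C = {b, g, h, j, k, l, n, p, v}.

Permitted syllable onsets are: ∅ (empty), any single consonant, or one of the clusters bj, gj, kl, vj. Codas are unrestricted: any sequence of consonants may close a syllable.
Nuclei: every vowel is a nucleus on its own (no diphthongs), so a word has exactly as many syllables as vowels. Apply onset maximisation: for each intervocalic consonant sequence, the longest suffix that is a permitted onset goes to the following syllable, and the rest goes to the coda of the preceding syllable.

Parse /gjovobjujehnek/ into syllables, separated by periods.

Nuclei (vowels): o, o, u, e, e → 5 syllables.
Between /o/ (V1) and /o/ (V2): /v/ is a single consonant, so it becomes the next onset.
Between /o/ (V2) and /u/ (V3): /bj/ is a licit onset in full, so it all attaches to the next syllable.
Between /u/ (V3) and /e/ (V4): /j/ → onset of the next syllable (single consonants are always licit onsets).
Between /e/ (V4) and /e/ (V5): /hn/ splits as /h/ + /n/ (/n/ is the longest suffix that is a licit onset).

gjo.vo.bju.jeh.nek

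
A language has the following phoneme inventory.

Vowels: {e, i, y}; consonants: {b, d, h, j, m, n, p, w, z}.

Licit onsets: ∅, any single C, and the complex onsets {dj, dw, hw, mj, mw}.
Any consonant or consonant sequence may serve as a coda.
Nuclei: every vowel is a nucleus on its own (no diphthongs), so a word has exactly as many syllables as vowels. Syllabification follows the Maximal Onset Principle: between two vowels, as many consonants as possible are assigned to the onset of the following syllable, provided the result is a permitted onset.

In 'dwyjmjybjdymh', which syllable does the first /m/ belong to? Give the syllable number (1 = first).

2

Nuclei (vowels): y, y, y → 3 syllables.
/y…y/ gap (V1→V2): /jmj/ splits as /j/ + /mj/ (/mj/ is the longest suffix that is a licit onset).
/y…y/ gap (V2→V3): /bjd/; trying suffixes from longest down, /d/ is the first permitted one, so coda /bj/ | onset /d/.
So the parse is dwyj.mjybj.dymh.
The first /m/ is in the onset of syllable 2 (/mjybj/).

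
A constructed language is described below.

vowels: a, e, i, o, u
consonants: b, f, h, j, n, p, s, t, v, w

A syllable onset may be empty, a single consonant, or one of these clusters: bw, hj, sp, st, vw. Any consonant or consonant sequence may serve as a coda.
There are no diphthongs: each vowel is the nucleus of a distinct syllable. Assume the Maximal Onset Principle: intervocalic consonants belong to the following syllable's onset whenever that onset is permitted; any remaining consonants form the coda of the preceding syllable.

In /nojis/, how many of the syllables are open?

Nuclei (vowels): o, i → 2 syllables.
σ1/σ2 boundary: just /j/ — single C goes to the following onset.
Syllabification: no.jis.
Classifying each syllable: /no/ (open), /jis/ (closed).
Open syllables: 1.

1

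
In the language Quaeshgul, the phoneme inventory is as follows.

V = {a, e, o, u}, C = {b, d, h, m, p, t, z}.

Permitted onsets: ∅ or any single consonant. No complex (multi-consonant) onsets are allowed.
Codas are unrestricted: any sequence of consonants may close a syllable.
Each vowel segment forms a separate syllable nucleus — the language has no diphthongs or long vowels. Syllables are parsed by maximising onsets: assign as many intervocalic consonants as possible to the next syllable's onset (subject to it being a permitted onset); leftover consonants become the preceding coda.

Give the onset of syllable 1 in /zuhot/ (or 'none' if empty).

z

Vowels present: u, o; each is a nucleus, giving 2 syllables.
σ1/σ2 boundary: just /h/ — single C goes to the following onset.
Result: zu.hot.
Syllable 1 is /zu/: onset /z/, nucleus /u/, coda ∅.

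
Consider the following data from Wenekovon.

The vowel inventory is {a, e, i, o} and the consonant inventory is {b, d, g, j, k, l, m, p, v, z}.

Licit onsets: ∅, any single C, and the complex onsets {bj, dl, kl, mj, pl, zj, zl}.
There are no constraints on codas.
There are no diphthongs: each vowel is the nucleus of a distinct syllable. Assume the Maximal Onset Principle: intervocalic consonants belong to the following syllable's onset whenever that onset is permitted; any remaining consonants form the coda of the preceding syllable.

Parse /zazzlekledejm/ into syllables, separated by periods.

zaz.zle.kle.dejm

Nuclei (vowels): a, e, e, e → 4 syllables.
/a…e/ gap (V1→V2): /zzl/; trying suffixes from longest down, /zl/ is the first permitted one, so coda /z/ | onset /zl/.
/e…e/ gap (V2→V3): /kl/ is a licit onset in full, so it all attaches to the next syllable.
/e…e/ gap (V3→V4): just /d/ — single C goes to the following onset.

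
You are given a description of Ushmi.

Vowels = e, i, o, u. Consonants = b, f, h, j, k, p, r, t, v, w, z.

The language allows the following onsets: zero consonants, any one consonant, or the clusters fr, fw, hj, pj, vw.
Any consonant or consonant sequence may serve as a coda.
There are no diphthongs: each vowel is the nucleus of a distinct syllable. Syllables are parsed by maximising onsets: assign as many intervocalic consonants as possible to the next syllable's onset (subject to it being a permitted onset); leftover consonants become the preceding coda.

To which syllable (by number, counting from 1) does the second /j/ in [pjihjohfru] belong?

2

Vowels present: i, o, u; each is a nucleus, giving 3 syllables.
V1 /i/ – V2 /o/: /hj/ is a licit onset in full, so it all attaches to the next syllable.
V2 /o/ – V3 /u/: /hfr/ — longest licit onset from the right is /fr/, leaving /h/ as coda.
So the parse is pji.hjoh.fru.
The second /j/ is in the onset of syllable 2 (/hjoh/).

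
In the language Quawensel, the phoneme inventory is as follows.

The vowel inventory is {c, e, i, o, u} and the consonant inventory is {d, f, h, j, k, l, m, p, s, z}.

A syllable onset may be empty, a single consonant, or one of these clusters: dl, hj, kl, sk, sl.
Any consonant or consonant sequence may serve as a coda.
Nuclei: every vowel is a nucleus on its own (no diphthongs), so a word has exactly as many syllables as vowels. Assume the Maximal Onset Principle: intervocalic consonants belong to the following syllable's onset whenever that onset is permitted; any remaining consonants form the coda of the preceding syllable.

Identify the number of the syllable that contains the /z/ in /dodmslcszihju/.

Nuclei (vowels): o, c, i, u → 4 syllables.
σ1/σ2 boundary: /dmsl/; trying suffixes from longest down, /sl/ is the first permitted one, so coda /dm/ | onset /sl/.
σ2/σ3 boundary: cluster /sz/ — the longest permitted-onset suffix is /z/; onset = /z/, preceding coda = /s/.
σ3/σ4 boundary: /hj/ is a licit onset in full, so it all attaches to the next syllable.
So the parse is dodm.slcs.zi.hju.
The /z/ is in the onset of syllable 3 (/zi/).

3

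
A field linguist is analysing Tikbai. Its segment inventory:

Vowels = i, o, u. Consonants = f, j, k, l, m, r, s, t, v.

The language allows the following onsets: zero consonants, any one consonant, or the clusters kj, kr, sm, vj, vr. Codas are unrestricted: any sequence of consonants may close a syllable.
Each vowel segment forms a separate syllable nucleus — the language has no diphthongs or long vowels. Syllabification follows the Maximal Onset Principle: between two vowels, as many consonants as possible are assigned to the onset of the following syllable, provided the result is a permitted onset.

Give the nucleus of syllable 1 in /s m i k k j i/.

i

Vowels present: i, i; each is a nucleus, giving 2 syllables.
The first nucleus (vowel 1 from the left) is /i/.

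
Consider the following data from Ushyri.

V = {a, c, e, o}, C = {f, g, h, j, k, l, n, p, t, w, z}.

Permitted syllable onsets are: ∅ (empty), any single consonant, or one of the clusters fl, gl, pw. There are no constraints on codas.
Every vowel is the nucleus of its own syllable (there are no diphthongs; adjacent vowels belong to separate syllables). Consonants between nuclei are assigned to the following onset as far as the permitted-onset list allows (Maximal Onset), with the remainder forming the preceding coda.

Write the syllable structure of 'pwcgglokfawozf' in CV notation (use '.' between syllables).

CCVC.CCVC.CV.CVCC

The vowels are c, o, a, o — 4 nuclei, so 4 syllables.
/c…o/ gap (V1→V2): /ggl/ splits as /g/ + /gl/ (/gl/ is the longest suffix that is a licit onset).
/o…a/ gap (V2→V3): /kf/ — longest licit onset from the right is /f/, leaving /k/ as coda.
/a…o/ gap (V3→V4): just /w/ — single C goes to the following onset.
So the parse is pwcg.glok.fa.wozf.
Mapping each syllable to C/V: /pwcg/ → CCVC, /glok/ → CCVC, /fa/ → CV, /wozf/ → CVCC.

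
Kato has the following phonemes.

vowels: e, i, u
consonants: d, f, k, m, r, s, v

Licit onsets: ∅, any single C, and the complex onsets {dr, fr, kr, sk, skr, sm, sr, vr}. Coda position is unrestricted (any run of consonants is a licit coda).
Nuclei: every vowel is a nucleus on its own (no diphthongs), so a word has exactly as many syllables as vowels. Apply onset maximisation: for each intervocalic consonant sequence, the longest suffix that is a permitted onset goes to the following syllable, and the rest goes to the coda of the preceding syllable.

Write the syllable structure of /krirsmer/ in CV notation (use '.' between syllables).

CCVC.CCVC

Nuclei (vowels): i, e → 2 syllables.
V1 /i/ – V2 /e/: cluster /rsm/ — the longest permitted-onset suffix is /sm/; onset = /sm/, preceding coda = /r/.
So the parse is krir.smer.
Mapping each syllable to C/V: /krir/ → CCVC, /smer/ → CCVC.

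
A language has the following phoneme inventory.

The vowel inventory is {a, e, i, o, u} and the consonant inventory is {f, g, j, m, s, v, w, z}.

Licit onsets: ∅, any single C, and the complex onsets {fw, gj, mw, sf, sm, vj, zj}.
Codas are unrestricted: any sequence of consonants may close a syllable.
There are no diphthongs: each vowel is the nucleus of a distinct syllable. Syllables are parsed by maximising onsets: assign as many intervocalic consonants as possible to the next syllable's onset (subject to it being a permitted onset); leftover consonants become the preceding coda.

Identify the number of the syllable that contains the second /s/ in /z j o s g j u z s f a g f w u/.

The vowels are o, u, a, u — 4 nuclei, so 4 syllables.
σ1/σ2 boundary: /sgj/ — longest licit onset from the right is /gj/, leaving /s/ as coda.
σ2/σ3 boundary: cluster /zsf/ — the longest permitted-onset suffix is /sf/; onset = /sf/, preceding coda = /z/.
σ3/σ4 boundary: /gfw/ — longest licit onset from the right is /fw/, leaving /g/ as coda.
Putting it together: zjos.gjuz.sfag.fwu.
The second /s/ is in the onset of syllable 3 (/sfag/).

3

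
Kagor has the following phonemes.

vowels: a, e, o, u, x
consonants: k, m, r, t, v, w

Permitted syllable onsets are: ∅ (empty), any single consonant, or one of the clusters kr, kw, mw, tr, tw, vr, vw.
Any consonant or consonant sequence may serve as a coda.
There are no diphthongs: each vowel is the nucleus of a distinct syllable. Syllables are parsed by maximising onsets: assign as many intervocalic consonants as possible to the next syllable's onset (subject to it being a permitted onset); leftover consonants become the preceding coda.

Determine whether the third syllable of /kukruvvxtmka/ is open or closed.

closed

The vowels are u, u, x, a — 4 nuclei, so 4 syllables.
σ1/σ2 boundary: /kr/ is a licit onset in full, so it all attaches to the next syllable.
σ2/σ3 boundary: /vv/ — longest licit onset from the right is /v/, leaving /v/ as coda.
σ3/σ4 boundary: cluster /tmk/ — the longest permitted-onset suffix is /k/; onset = /k/, preceding coda = /tm/.
Syllabification: ku.kruv.vxtm.ka.
Syllable 3 is /vxtm/ with coda /tm/, so it is closed.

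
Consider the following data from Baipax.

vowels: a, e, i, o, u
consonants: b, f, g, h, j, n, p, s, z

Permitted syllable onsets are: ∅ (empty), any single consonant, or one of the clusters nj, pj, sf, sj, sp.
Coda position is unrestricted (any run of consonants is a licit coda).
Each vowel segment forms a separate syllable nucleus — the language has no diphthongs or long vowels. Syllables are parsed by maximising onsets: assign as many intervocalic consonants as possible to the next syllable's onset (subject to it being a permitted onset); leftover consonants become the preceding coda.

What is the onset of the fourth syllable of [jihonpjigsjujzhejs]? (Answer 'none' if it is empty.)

sj

The vowels are i, o, i, u, e — 5 nuclei, so 5 syllables.
V1 /i/ – V2 /o/: /h/ → onset of the next syllable (single consonants are always licit onsets).
V2 /o/ – V3 /i/: cluster /npj/ — the longest permitted-onset suffix is /pj/; onset = /pj/, preceding coda = /n/.
V3 /i/ – V4 /u/: /gsj/ splits as /g/ + /sj/ (/sj/ is the longest suffix that is a licit onset).
V4 /u/ – V5 /e/: /jzh/; trying suffixes from longest down, /h/ is the first permitted one, so coda /jz/ | onset /h/.
Syllabification: ji.hon.pjig.sjujz.hejs.
Syllable 4 is /sjujz/: onset /sj/, nucleus /u/, coda /jz/.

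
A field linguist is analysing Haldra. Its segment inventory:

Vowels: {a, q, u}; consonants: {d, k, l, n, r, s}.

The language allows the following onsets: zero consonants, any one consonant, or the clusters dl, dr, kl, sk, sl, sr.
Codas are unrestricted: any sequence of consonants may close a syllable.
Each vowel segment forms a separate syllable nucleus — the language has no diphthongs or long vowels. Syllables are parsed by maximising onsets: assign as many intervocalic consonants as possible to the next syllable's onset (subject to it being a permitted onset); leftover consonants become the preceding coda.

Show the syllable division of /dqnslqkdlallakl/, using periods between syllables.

dqn.slqk.dlal.lakl

Nuclei (vowels): q, q, a, a → 4 syllables.
V1 /q/ – V2 /q/: /nsl/; trying suffixes from longest down, /sl/ is the first permitted one, so coda /n/ | onset /sl/.
V2 /q/ – V3 /a/: /kdl/ — longest licit onset from the right is /dl/, leaving /k/ as coda.
V3 /a/ – V4 /a/: /ll/; trying suffixes from longest down, /l/ is the first permitted one, so coda /l/ | onset /l/.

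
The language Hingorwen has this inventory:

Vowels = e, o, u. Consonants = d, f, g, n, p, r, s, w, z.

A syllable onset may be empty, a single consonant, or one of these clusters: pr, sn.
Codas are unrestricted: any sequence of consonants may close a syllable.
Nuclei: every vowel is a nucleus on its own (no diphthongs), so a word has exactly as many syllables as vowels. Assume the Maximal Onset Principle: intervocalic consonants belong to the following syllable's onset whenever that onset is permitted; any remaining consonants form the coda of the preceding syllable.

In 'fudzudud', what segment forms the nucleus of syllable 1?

The vowels are u, u, u — 3 nuclei, so 3 syllables.
The first nucleus (vowel 1 from the left) is /u/.

u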